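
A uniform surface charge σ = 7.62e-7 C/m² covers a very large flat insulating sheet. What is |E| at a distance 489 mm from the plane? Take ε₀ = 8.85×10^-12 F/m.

|E| = 4.31e4 N/C

The symmetry is planar: E is normal to the sheet and the same magnitude on both sides. Take a pillbox straddling the sheet with end-cap area A.
Flux Φ = 2EA and Q_enc = σA, so 2EA = σA/ε₀ ⇒ E = |σ|/(2ε₀), independent of distance.
E = |σ|/(2ε₀) = (7.62×10^-7)/(2·8.85×10^-12) = 4.31×10^4 N/C.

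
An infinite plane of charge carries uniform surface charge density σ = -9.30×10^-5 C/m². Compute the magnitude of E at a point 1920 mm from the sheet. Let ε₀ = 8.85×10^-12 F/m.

|E| ≈ 5.25e6 N/C

The symmetry is planar: E is normal to the sheet and the same magnitude on both sides. Take a pillbox straddling the sheet with end-cap area A.
Flux Φ = 2EA and Q_enc = σA, so 2EA = σA/ε₀ ⇒ E = |σ|/(2ε₀), independent of distance.
E = |σ|/(2ε₀) = (9.30×10^-5)/(2·8.85×10^-12) = 5.25×10^6 N/C.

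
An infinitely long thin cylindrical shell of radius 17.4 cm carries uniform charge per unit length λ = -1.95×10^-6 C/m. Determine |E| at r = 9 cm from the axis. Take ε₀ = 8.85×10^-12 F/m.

|E| = 0 V/m

Choose a coaxial cylinder of radius r = 9 cm (arbitrary length L) as the Gaussian surface (r < 17.4 cm, inside the shell).
No charge is enclosed, so Gauss's law gives E·2πrL = 0 ⇒ E = 0.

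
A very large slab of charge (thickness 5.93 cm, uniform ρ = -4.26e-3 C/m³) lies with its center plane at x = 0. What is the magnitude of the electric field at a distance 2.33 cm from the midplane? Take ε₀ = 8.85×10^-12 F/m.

|E| ≈ 1.12×10^7 N/C

By symmetry E is perpendicular to the slab. A Gaussian pillbox from −2.33 cm to +2.33 cm (face area A) lies entirely within the slab.
Q_enc = ρ·(2x)·A and flux = 2EA, so 2EA = 2ρxA/ε₀ ⇒ E = |ρ|x/ε₀.
E = (4.26e-3)(0.0233)/(8.85×10^-12) = 1.12×10^7 N/C.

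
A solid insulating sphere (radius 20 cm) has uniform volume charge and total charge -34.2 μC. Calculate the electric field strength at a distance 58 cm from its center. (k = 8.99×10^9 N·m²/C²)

|E| = 9.14×10^5 V/m

Symmetry ⇒ E = E(r) r̂. Gaussian sphere of radius r = 58 cm (r > R, so the entire charge is enclosed).
Q_enc = -34.2 μC = -3.42×10^-5 C.
Gauss's law: E·4πr² = Q_enc/ε₀.
E = k|Q_enc|/r² = (8.99×10^9)(3.42×10^-5)/(0.58)² = 9.14×10^5 N/C.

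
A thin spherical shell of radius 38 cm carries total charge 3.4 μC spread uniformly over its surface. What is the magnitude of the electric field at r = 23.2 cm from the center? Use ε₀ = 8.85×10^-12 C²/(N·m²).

E = 0

Take a concentric spherical Gaussian surface of radius r = 23.2 cm (inside the shell, r < 38 cm).
All the charge is outside the Gaussian surface: Q_enc = 0, hence E = 0 everywhere inside the shell.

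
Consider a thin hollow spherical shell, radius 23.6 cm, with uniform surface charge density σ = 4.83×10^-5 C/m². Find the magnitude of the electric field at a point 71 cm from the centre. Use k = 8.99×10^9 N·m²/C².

Use a concentric Gaussian sphere at r = 71 cm (r > 23.6 cm).
The entire shell is enclosed: Q_enc = σ·4πR² = (4.83×10^-5)·4π·(0.236)² = 3.381×10^-5 C.
By Gauss's law, ∮E·dA = E·4πr² = Q_enc/ε₀.
E = k|Q_enc|/r² = (8.99×10^9)(3.381e-5)/(0.71)² = 6.03×10^5 N/C.

6.03×10^5 V/m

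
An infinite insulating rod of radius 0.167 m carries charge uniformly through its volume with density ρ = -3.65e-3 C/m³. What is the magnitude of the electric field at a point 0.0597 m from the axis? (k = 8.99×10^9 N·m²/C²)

|E| ≈ 1.23×10^7 V/m

By cylindrical symmetry E is radial; use a coaxial Gaussian cylinder of radius 0.0597 m and length L (r < R).
Charge inside radius r per length L is ρ·πr²·L, so λ_enc = ρπr² = -4.087×10^-5 C/m.
Applying ∮E·dA = Q_enc/ε₀ with the end caps contributing no flux:
E = 2k|λ_enc|/r = 2(8.99×10^9)(4.087×10^-5)/(0.0597) = 1.23e7 N/C.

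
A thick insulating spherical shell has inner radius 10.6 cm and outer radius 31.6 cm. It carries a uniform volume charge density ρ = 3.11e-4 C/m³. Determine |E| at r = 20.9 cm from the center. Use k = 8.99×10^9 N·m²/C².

E ≈ 2.13e6 N/C

Use a concentric Gaussian sphere at r = 20.9 cm (within the shell material, 10.6 cm < r < 31.6 cm).
Only the shell between 10.6 cm and r is enclosed: Q_enc = ρ·(4π/3)(r³ − a³) = (3.11×10^-4)·(4π/3)·((0.209)³ − (0.106)³) = 1.034e-5 C.
Gauss's law: E·4πr² = Q_enc/ε₀.
E = k|Q_enc|/r² = (8.99×10^9)(1.034×10^-5)/(0.209)² = 2.13×10^6 N/C.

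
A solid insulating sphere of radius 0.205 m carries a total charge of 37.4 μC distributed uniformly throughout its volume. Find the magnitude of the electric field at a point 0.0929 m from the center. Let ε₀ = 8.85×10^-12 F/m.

|E| ≈ 3.63e6 N/C

Use a concentric Gaussian sphere at r = 0.0929 m (r < R).
Only the charge within r is enclosed: Q_enc = Q·(r/R)³ = (37.4 μC)·(0.0929 m/0.205 m)³ = 3.481×10^-6 C.
Gauss's law: E·4πr² = Q_enc/ε₀.
E = |Q_enc|/(4πε₀r²) = (3.481e-6)/(4π·8.85×10^-12·(0.0929)²) = 3.63×10^6 N/C.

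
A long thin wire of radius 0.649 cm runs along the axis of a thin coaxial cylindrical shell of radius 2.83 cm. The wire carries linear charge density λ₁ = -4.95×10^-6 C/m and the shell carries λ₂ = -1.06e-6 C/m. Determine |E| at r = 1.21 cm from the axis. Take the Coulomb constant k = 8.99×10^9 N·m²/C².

E = 7.36×10^6 N/C

Choose a coaxial cylinder of radius r = 1.21 cm (arbitrary length L) as the Gaussian surface (between the conductors, 0.649 cm < r < 2.83 cm).
The shell at 2.83 cm lies outside the Gaussian surface, so λ_enc = λ₁ = -4.95e-6 C/m.
Gauss's law: E·2πrL = λ_enc L/ε₀.
E = 2k|λ_enc|/r = 2(8.99×10^9)(4.95×10^-6)/(0.0121) = 7.36×10^6 N/C.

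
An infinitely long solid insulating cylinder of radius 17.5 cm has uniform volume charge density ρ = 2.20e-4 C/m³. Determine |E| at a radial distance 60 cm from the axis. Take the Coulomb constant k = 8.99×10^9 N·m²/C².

|E| ≈ 6.34×10^5 N/C

Coaxial Gaussian cylinder, radius r = 60 cm, length L (r > 17.5 cm, full cross-section enclosed).
λ_enc = ρ·πR² = (2.20e-4)π(0.175)² = 2.117×10^-5 C/m.
Since E is radial and uniform over the curved surface, Φ = E·2πrL = Q_enc/ε₀ = λ_enc L/ε₀.
E = 2k|λ_enc|/r = 2(8.99×10^9)(2.117e-5)/(0.6) = 6.34×10^5 N/C.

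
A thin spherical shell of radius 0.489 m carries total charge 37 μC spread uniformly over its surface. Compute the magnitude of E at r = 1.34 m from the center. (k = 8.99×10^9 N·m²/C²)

Take a concentric spherical Gaussian surface of radius r = 1.34 m (r > 0.489 m).
The entire shell is enclosed: Q_enc = 3.70×10^-5 C.
Applying ∮E·dA = Q_enc/ε₀ with Φ = E(4πr²):
E = k|Q_enc|/r² = (8.99×10^9)(3.70×10^-5)/(1.34)² = 1.85×10^5 N/C.

1.85×10^5 N/C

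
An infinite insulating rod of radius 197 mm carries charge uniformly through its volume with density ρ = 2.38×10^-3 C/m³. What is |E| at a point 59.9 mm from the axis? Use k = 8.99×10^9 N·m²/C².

Coaxial Gaussian cylinder, radius r = 59.9 mm, length L (r < R).
Enclosed charge per unit length: λ_enc = ρ·πr² = (2.38×10^-3)π(0.0599)² = 2.683×10^-5 C/m.
Applying ∮E·dA = Q_enc/ε₀ with the end caps contributing no flux:
E = 2k|λ_enc|/r = 2(8.99×10^9)(2.683×10^-5)/(0.0599) = 8.05×10^6 N/C.

8.05×10^6 V/m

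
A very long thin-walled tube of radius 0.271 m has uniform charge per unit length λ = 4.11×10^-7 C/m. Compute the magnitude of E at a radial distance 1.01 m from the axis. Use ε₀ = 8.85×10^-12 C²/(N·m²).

Choose a coaxial cylinder of radius r = 1.01 m (arbitrary length L) as the Gaussian surface (r > 0.271 m).
The full line charge is enclosed: λ_enc = 4.11×10^-7 C/m.
Applying ∮E·dA = Q_enc/ε₀ with the end caps contributing no flux:
E = |λ_enc|/(2πε₀r) = (4.11×10^-7)/(2π·8.85×10^-12·1.01) = 7.32e3 N/C.

|E| ≈ 7.32×10^3 N/C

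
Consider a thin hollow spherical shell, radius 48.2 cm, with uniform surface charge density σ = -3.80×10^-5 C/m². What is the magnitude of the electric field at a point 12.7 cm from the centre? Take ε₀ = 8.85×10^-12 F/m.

|E| = 0 N/C

Take a concentric spherical Gaussian surface of radius r = 12.7 cm (inside the shell, r < 48.2 cm).
All the charge is outside the Gaussian surface: Q_enc = 0, hence E = 0 everywhere inside the shell.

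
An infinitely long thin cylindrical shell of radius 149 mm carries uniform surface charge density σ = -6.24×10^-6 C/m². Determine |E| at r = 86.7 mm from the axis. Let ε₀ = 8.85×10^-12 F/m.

|E| = 0 V/m

Coaxial Gaussian cylinder, radius r = 86.7 mm, length L (r < 149 mm, inside the shell).
All the surface charge lies outside this cylinder: Q_enc = 0, hence E = 0.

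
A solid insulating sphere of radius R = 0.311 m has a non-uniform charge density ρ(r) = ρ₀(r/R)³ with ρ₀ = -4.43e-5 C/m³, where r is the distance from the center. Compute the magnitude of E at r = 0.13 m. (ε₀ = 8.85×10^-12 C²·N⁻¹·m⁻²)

Symmetry ⇒ E = E(r) r̂. Gaussian sphere of radius r = 0.13 m (r < R).
Integrate the density: Q_enc = 4π ∫₀^r ρ₀(r'/R)^3 r'² dr' = 4πρ₀ r^6/(6·R³) = -1.489e-8 C.
Applying ∮E·dA = Q_enc/ε₀ with Φ = E(4πr²):
E = |Q_enc|/(4πε₀r²) = (1.489×10^-8)/(4π·8.85×10^-12·(0.13)²) = 7.92e3 N/C.

|E| = 7.92×10^3 V/m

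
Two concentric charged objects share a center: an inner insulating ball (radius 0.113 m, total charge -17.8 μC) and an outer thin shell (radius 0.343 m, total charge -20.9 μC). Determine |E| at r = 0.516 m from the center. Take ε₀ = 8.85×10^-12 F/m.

By spherical symmetry E is radial; choose a Gaussian sphere of radius r = 0.516 m (r > 0.343 m, enclosing both).
Q_enc = (-17.8 μC) + (-20.9 μC) = -3.87e-5 C.
By Gauss's law, ∮E·dA = E·4πr² = Q_enc/ε₀.
E = |Q_enc|/(4πε₀r²) = (3.87e-5)/(4π·8.85×10^-12·(0.516)²) = 1.31×10^6 N/C.

|E| ≈ 1.31×10^6 N/C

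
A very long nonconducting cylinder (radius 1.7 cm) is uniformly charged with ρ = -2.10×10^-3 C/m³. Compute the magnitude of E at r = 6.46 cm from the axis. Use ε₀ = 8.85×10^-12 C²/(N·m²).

Coaxial Gaussian cylinder, radius r = 6.46 cm, length L (r > 1.7 cm, full cross-section enclosed).
λ_enc = ρ·πR² = (-2.10e-3)π(0.017)² = -1.907×10^-6 C/m.
Applying ∮E·dA = Q_enc/ε₀ with the end caps contributing no flux:
E = |λ_enc|/(2πε₀r) = (1.907×10^-6)/(2π·8.85×10^-12·0.0646) = 5.31×10^5 N/C.

E ≈ 5.31e5 N/C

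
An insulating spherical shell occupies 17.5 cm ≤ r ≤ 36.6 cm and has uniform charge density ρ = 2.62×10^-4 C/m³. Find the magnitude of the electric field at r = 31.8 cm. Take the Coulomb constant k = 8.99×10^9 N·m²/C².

Take a concentric spherical Gaussian surface of radius r = 31.8 cm (within the shell material, 17.5 cm < r < 36.6 cm).
Only the shell between 17.5 cm and r is enclosed: Q_enc = ρ·(4π/3)(r³ − a³) = (2.62×10^-4)·(4π/3)·((0.318)³ − (0.175)³) = 2.941×10^-5 C.
By Gauss's law, ∮E·dA = E·4πr² = Q_enc/ε₀.
E = k|Q_enc|/r² = (8.99×10^9)(2.941e-5)/(0.318)² = 2.61e6 N/C.

E ≈ 2.61e6 N/C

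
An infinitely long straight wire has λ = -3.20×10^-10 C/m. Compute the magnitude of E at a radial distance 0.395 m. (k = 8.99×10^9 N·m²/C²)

Choose a coaxial cylinder of radius r = 0.395 m (arbitrary length L) as the Gaussian surface.
Q_enc = λL, so λ_enc = -3.20e-10 C/m.
Gauss's law: E·2πrL = λ_enc L/ε₀.
E = 2k|λ_enc|/r = 2(8.99×10^9)(3.20×10^-10)/(0.395) = 14.6 N/C.

|E| ≈ 14.6 N/C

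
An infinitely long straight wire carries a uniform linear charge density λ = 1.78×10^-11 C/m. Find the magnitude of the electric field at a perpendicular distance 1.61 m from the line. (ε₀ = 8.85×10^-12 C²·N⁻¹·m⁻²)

E ≈ 0.199 N/C

By cylindrical symmetry E is radial; use a coaxial Gaussian cylinder of radius 1.61 m and length L.
Q_enc = λL, so λ_enc = 1.78e-11 C/m.
Since E is radial and uniform over the curved surface, Φ = E·2πrL = Q_enc/ε₀ = λ_enc L/ε₀.
E = |λ_enc|/(2πε₀r) = (1.78e-11)/(2π·8.85×10^-12·1.61) = 0.199 N/C.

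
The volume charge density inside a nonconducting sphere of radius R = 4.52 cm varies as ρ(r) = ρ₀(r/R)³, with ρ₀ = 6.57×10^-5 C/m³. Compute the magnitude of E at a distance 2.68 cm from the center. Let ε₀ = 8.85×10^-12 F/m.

By spherical symmetry E is radial; choose a Gaussian sphere of radius r = 2.68 cm (r < R).
Integrate the density: Q_enc = 4π ∫₀^r ρ₀(r'/R)^3 r'² dr' = 4πρ₀ r^6/(6·R³) = 5.521×10^-10 C.
Gauss's law: E·4πr² = Q_enc/ε₀.
E = |Q_enc|/(4πε₀r²) = (5.521×10^-10)/(4π·8.85×10^-12·(0.0268)²) = 6.91×10^3 N/C.

6.91×10^3 N/C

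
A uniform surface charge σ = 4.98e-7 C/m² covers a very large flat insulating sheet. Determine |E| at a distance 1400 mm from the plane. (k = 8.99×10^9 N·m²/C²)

|E| = 2.81×10^4 V/m

The symmetry is planar: E is normal to the sheet and the same magnitude on both sides. Take a pillbox straddling the sheet with end-cap area A.
Flux Φ = 2EA and Q_enc = σA, so 2EA = σA/ε₀ ⇒ E = |σ|/(2ε₀), independent of distance.
E = 2πk|σ| = 2π(8.99×10^9)(4.98×10^-7) = 2.81e4 N/C.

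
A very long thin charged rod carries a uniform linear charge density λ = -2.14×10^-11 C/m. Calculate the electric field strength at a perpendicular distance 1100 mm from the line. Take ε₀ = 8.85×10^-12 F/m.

|E| = 0.35 N/C

By cylindrical symmetry E is radial; use a coaxial Gaussian cylinder of radius 1100 mm and length L.
Q_enc = λL, so λ_enc = -2.14e-11 C/m.
By Gauss's law (flux through the curved wall only), E·2πrL = λ_enc L/ε₀.
E = |λ_enc|/(2πε₀r) = (2.14×10^-11)/(2π·8.85×10^-12·1.1) = 0.35 N/C.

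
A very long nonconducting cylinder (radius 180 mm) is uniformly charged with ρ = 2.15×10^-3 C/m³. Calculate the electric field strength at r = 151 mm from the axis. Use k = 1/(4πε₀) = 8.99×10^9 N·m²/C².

Coaxial Gaussian cylinder, radius r = 151 mm, length L (r < R).
Enclosed charge per unit length: λ_enc = ρ·πr² = (2.15×10^-3)π(0.151)² = 1.54×10^-4 C/m.
By Gauss's law (flux through the curved wall only), E·2πrL = λ_enc L/ε₀.
E = 2k|λ_enc|/r = 2(8.99×10^9)(1.54×10^-4)/(0.151) = 1.83×10^7 N/C.

E ≈ 1.83×10^7 N/C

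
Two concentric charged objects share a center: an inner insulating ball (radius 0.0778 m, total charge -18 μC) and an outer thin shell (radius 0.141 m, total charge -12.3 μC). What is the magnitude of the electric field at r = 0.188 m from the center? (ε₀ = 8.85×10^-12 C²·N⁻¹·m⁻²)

|E| ≈ 7.71×10^6 N/C

Take a concentric spherical Gaussian surface of radius r = 0.188 m (r > 0.141 m, enclosing both).
Q_enc = (-18 μC) + (-12.3 μC) = -3.03×10^-5 C.
Since E is radial and uniform over the Gaussian sphere, Φ = E·4πr² = Q_enc/ε₀.
E = |Q_enc|/(4πε₀r²) = (3.03×10^-5)/(4π·8.85×10^-12·(0.188)²) = 7.71×10^6 N/C.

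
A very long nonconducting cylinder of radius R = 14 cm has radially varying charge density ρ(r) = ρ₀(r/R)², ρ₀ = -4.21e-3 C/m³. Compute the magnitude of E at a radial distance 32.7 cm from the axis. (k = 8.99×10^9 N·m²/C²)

E ≈ 7.13×10^6 N/C

Coaxial Gaussian cylinder, radius r = 32.7 cm, length L (r > R, full charge per length enclosed).
λ_enc = 2π ∫₀^R ρ₀(r'/R)^2 r' dr' = 2πρ₀R²/4 = -1.296×10^-4 C/m.
Since E is radial and uniform over the curved surface, Φ = E·2πrL = Q_enc/ε₀ = λ_enc L/ε₀.
E = 2k|λ_enc|/r = 2(8.99×10^9)(1.296×10^-4)/(0.327) = 7.13×10^6 N/C.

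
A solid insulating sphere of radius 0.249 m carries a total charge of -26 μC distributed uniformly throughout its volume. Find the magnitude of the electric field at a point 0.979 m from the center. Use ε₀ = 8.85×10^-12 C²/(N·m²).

Use a concentric Gaussian sphere at r = 0.979 m (r > R, so the entire charge is enclosed).
Q_enc = -26 μC = -2.60e-5 C.
Gauss's law: E·4πr² = Q_enc/ε₀.
E = |Q_enc|/(4πε₀r²) = (2.60×10^-5)/(4π·8.85×10^-12·(0.979)²) = 2.44×10^5 N/C.

|E| ≈ 2.44e5 N/C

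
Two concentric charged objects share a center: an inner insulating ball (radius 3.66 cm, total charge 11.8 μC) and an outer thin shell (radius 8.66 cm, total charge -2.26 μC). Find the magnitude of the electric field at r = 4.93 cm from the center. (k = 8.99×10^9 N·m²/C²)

|E| = 4.36e7 V/m

By spherical symmetry E is radial; choose a Gaussian sphere of radius r = 4.93 cm (between the bodies, 3.66 cm < r < 8.66 cm).
The shell at 8.66 cm lies outside the Gaussian surface, so Q_enc = 11.8 μC = 1.18×10^-5 C.
By Gauss's law, ∮E·dA = E·4πr² = Q_enc/ε₀.
E = k|Q_enc|/r² = (8.99×10^9)(1.18×10^-5)/(0.0493)² = 4.36e7 N/C.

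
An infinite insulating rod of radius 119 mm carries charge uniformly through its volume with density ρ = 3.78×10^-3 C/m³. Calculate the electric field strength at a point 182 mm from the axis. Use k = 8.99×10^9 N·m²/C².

Coaxial Gaussian cylinder, radius r = 182 mm, length L (r > 119 mm, full cross-section enclosed).
λ_enc = ρ·πR² = (3.78×10^-3)π(0.119)² = 1.682×10^-4 C/m.
Gauss's law: E·2πrL = λ_enc L/ε₀.
E = 2k|λ_enc|/r = 2(8.99×10^9)(1.682×10^-4)/(0.182) = 1.66×10^7 N/C.

E ≈ 1.66×10^7 N/C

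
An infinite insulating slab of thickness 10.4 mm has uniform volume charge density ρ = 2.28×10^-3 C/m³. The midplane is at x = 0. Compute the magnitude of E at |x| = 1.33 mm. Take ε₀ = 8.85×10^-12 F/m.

|E| ≈ 3.43×10^5 N/C

By symmetry E is perpendicular to the slab. A Gaussian pillbox from −1.33 mm to +1.33 mm (face area A) lies entirely within the slab.
Q_enc = ρ·(2x)·A and flux = 2EA, so 2EA = 2ρxA/ε₀ ⇒ E = |ρ|x/ε₀.
E = (2.28×10^-3)(0.00133)/(8.85×10^-12) = 3.43×10^5 N/C.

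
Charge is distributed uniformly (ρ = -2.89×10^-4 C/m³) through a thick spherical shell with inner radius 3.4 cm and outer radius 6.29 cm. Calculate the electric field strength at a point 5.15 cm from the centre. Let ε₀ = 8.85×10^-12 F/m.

E ≈ 3.99×10^5 N/C

Symmetry ⇒ E = E(r) r̂. Gaussian sphere of radius r = 5.15 cm (within the shell material, 3.4 cm < r < 6.29 cm).
Only the shell between 3.4 cm and r is enclosed: Q_enc = ρ·(4π/3)(r³ − a³) = (-2.89×10^-4)·(4π/3)·((0.0515)³ − (0.034)³) = -1.178×10^-7 C.
Applying ∮E·dA = Q_enc/ε₀ with Φ = E(4πr²):
E = |Q_enc|/(4πε₀r²) = (1.178×10^-7)/(4π·8.85×10^-12·(0.0515)²) = 3.99×10^5 N/C.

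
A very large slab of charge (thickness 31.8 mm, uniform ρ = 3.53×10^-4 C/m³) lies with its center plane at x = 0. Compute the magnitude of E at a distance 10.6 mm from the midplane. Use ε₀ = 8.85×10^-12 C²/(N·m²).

E ≈ 4.23×10^5 V/m

By symmetry E is perpendicular to the slab. A Gaussian pillbox from −10.6 mm to +10.6 mm (face area A) lies entirely within the slab.
Q_enc = ρ·(2x)·A and flux = 2EA, so 2EA = 2ρxA/ε₀ ⇒ E = |ρ|x/ε₀.
E = (3.53e-4)(0.0106)/(8.85×10^-12) = 4.23e5 N/C.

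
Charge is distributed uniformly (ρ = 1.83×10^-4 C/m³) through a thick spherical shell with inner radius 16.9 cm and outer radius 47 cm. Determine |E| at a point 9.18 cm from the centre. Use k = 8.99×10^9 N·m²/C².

Symmetry ⇒ E = E(r) r̂. Gaussian sphere of radius r = 9.18 cm (r < 16.9 cm, inside the empty cavity).
Q_enc = 0 (all charge lies at larger r); Gauss's law gives E = 0.

E = 0 (no enclosed charge)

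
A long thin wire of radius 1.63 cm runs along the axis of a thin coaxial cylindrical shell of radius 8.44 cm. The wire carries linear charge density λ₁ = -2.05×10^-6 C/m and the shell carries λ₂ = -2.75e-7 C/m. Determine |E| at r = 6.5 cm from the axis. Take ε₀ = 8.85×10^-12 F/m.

Choose a coaxial cylinder of radius r = 6.5 cm (arbitrary length L) as the Gaussian surface (between the conductors, 1.63 cm < r < 8.44 cm).
Only the inner wire is enclosed; the outer shell contributes nothing inside itself. λ_enc = λ₁ = -2.05×10^-6 C/m.
Applying ∮E·dA = Q_enc/ε₀ with the end caps contributing no flux:
E = |λ_enc|/(2πε₀r) = (2.05×10^-6)/(2π·8.85×10^-12·0.065) = 5.67e5 N/C.

5.67e5 V/m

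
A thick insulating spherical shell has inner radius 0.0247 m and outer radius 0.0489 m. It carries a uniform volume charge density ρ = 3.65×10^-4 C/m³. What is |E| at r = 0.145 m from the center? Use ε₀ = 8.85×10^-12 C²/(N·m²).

E = 6.66×10^4 V/m

Take a concentric spherical Gaussian surface of radius r = 0.145 m (r > 0.0489 m, enclosing the whole shell).
Q_enc = ρ·(4π/3)(b³ − a³) = (3.65e-4)·(4π/3)·((0.0489)³ − (0.0247)³) = 1.557×10^-7 C.
By Gauss's law, ∮E·dA = E·4πr² = Q_enc/ε₀.
E = |Q_enc|/(4πε₀r²) = (1.557e-7)/(4π·8.85×10^-12·(0.145)²) = 6.66×10^4 N/C.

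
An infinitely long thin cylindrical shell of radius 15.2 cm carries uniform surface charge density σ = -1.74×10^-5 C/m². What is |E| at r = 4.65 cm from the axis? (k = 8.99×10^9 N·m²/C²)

|E| = 0 N/C

Take a coaxial cylindrical Gaussian surface of radius r = 4.65 cm and length L (r < 15.2 cm, inside the shell).
All the surface charge lies outside this cylinder: Q_enc = 0, hence E = 0.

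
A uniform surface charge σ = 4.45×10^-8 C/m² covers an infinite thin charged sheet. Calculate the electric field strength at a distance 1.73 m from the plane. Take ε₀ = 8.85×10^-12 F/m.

2.51×10^3 N/C

The symmetry is planar: E is normal to the sheet and the same magnitude on both sides. Take a pillbox straddling the sheet with end-cap area A.
Flux Φ = 2EA and Q_enc = σA, so 2EA = σA/ε₀ ⇒ E = |σ|/(2ε₀), independent of distance.
E = |σ|/(2ε₀) = (4.45e-8)/(2·8.85×10^-12) = 2.51e3 N/C.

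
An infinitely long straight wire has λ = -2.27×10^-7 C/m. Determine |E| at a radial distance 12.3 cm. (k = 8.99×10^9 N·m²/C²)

Coaxial Gaussian cylinder, radius r = 12.3 cm, length L.
Q_enc = λL, so λ_enc = -2.27×10^-7 C/m.
Gauss's law: E·2πrL = λ_enc L/ε₀.
E = 2k|λ_enc|/r = 2(8.99×10^9)(2.27e-7)/(0.123) = 3.32e4 N/C.

|E| = 3.32e4 N/C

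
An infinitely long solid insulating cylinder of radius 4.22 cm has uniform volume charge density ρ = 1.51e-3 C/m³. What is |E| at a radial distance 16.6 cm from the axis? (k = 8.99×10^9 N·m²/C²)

Choose a coaxial cylinder of radius r = 16.6 cm (arbitrary length L) as the Gaussian surface (r > 4.22 cm, full cross-section enclosed).
λ_enc = ρ·πR² = (1.51e-3)π(0.0422)² = 8.448×10^-6 C/m.
Since E is radial and uniform over the curved surface, Φ = E·2πrL = Q_enc/ε₀ = λ_enc L/ε₀.
E = 2k|λ_enc|/r = 2(8.99×10^9)(8.448×10^-6)/(0.166) = 9.15×10^5 N/C.

E ≈ 9.15×10^5 N/C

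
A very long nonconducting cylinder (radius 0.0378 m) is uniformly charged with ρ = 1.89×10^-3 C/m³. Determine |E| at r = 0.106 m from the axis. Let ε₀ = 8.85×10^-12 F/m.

Choose a coaxial cylinder of radius r = 0.106 m (arbitrary length L) as the Gaussian surface (r > 0.0378 m, full cross-section enclosed).
λ_enc = ρ·πR² = (1.89e-3)π(0.0378)² = 8.484×10^-6 C/m.
By Gauss's law (flux through the curved wall only), E·2πrL = λ_enc L/ε₀.
E = |λ_enc|/(2πε₀r) = (8.484×10^-6)/(2π·8.85×10^-12·0.106) = 1.44×10^6 N/C.

E = 1.44×10^6 N/C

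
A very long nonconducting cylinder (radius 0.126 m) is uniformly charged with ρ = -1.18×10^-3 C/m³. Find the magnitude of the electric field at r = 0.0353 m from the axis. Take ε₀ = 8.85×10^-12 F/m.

Take a coaxial cylindrical Gaussian surface of radius r = 0.0353 m and length L (r < R).
Charge inside radius r per length L is ρ·πr²·L, so λ_enc = ρπr² = -4.619e-6 C/m.
Gauss's law: E·2πrL = λ_enc L/ε₀.
E = |λ_enc|/(2πε₀r) = (4.619e-6)/(2π·8.85×10^-12·0.0353) = 2.35×10^6 N/C.

|E| = 2.35×10^6 N/C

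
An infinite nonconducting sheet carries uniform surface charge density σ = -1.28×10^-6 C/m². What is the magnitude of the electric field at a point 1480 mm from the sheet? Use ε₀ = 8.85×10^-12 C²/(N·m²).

|E| ≈ 7.23×10^4 N/C

Choose a cylindrical pillbox piercing the sheet, end faces (area A) parallel to it.
Only the two end caps contribute flux: Φ = 2EA. With Q_enc = σA, Gauss's law gives E = |σ|/(2ε₀).
E = |σ|/(2ε₀) = (1.28e-6)/(2·8.85×10^-12) = 7.23e4 N/C.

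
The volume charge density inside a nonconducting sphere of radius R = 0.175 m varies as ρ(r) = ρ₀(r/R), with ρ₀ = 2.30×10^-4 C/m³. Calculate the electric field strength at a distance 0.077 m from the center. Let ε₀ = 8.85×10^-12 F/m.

|E| ≈ 2.20×10^5 N/C

By spherical symmetry E is radial; choose a Gaussian sphere of radius r = 0.077 m (r < R).
Q_enc = ∫₀^r ρ(r')·4πr'² dr' = (4πρ₀/R) ∫₀^r r'^3 dr' = 4πρ₀ r^4/(4·R) = 1.451e-7 C.
By Gauss's law, ∮E·dA = E·4πr² = Q_enc/ε₀.
E = |Q_enc|/(4πε₀r²) = (1.451×10^-7)/(4π·8.85×10^-12·(0.077)²) = 2.20×10^5 N/C.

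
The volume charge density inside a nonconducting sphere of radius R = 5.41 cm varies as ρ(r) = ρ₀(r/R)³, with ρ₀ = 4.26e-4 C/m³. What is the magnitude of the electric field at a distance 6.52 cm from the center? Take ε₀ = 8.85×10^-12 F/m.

2.99e5 N/C

Take a concentric spherical Gaussian surface of radius r = 6.52 cm (r > R, all charge enclosed).
Q_enc = 4π ∫₀^R ρ₀(r'/R)^3 r'² dr' = 4πρ₀R³/6 = 1.413×10^-7 C.
Gauss's law: E·4πr² = Q_enc/ε₀.
E = |Q_enc|/(4πε₀r²) = (1.413×10^-7)/(4π·8.85×10^-12·(0.0652)²) = 2.99×10^5 N/C.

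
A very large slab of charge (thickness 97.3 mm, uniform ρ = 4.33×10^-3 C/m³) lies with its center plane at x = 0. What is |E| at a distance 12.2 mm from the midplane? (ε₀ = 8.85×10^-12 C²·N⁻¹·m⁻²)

By symmetry E is perpendicular to the slab. A Gaussian pillbox from −12.2 mm to +12.2 mm (face area A) lies entirely within the slab.
Q_enc = ρ·(2x)·A and flux = 2EA, so 2EA = 2ρxA/ε₀ ⇒ E = |ρ|x/ε₀.
E = (4.33e-3)(0.0122)/(8.85×10^-12) = 5.97×10^6 N/C.

5.97×10^6 N/C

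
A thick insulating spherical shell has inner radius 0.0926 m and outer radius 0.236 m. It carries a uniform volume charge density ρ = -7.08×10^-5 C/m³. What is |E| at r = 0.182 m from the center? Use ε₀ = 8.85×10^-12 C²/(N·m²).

By spherical symmetry E is radial; choose a Gaussian sphere of radius r = 0.182 m (within the shell material, 0.0926 m < r < 0.236 m).
Enclosed charge is the volume from a to r: Q_enc = (4π/3)ρ(r³ − a³) = -1.552×10^-6 C.
Since E is radial and uniform over the Gaussian sphere, Φ = E·4πr² = Q_enc/ε₀.
E = |Q_enc|/(4πε₀r²) = (1.552×10^-6)/(4π·8.85×10^-12·(0.182)²) = 4.21×10^5 N/C.

|E| = 4.21×10^5 V/m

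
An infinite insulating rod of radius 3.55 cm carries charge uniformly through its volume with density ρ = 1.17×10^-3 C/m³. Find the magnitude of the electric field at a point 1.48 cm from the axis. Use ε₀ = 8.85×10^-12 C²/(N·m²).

By cylindrical symmetry E is radial; use a coaxial Gaussian cylinder of radius 1.48 cm and length L (r < R).
Enclosed charge per unit length: λ_enc = ρ·πr² = (1.17e-3)π(0.0148)² = 8.051×10^-7 C/m.
Since E is radial and uniform over the curved surface, Φ = E·2πrL = Q_enc/ε₀ = λ_enc L/ε₀.
E = |λ_enc|/(2πε₀r) = (8.051e-7)/(2π·8.85×10^-12·0.0148) = 9.78e5 N/C.

|E| ≈ 9.78×10^5 N/C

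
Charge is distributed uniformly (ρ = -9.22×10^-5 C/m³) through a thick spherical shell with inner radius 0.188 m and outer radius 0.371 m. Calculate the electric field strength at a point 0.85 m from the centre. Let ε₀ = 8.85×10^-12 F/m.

|E| = 2.14e5 N/C

Symmetry ⇒ E = E(r) r̂. Gaussian sphere of radius r = 0.85 m (r > 0.371 m, enclosing the whole shell).
Q_enc = ρ·(4π/3)(b³ − a³) = (-9.22×10^-5)·(4π/3)·((0.371)³ − (0.188)³) = -1.716e-5 C.
Gauss's law: E·4πr² = Q_enc/ε₀.
E = |Q_enc|/(4πε₀r²) = (1.716×10^-5)/(4π·8.85×10^-12·(0.85)²) = 2.14e5 N/C.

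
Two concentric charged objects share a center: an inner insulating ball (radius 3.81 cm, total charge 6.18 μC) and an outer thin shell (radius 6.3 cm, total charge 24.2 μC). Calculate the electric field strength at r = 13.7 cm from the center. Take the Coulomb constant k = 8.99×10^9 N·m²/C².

E ≈ 1.46×10^7 N/C

By spherical symmetry E is radial; choose a Gaussian sphere of radius r = 13.7 cm (r > 6.3 cm, enclosing both).
Q_enc = (6.18 μC) + (24.2 μC) = 3.038×10^-5 C.
Gauss's law: E·4πr² = Q_enc/ε₀.
E = k|Q_enc|/r² = (8.99×10^9)(3.038×10^-5)/(0.137)² = 1.46×10^7 N/C.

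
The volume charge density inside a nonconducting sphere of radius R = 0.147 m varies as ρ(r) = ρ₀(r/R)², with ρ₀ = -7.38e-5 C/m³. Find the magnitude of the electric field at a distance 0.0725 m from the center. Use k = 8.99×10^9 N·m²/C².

|E| ≈ 2.94×10^4 V/m

By spherical symmetry E is radial; choose a Gaussian sphere of radius r = 0.0725 m (r < R).
Q_enc = ∫₀^r ρ(r')·4πr'² dr' = (4πρ₀/R²) ∫₀^r r'^4 dr' = 4πρ₀ r^5/(5·R²) = -1.719×10^-8 C.
Gauss's law: E·4πr² = Q_enc/ε₀.
E = k|Q_enc|/r² = (8.99×10^9)(1.719e-8)/(0.0725)² = 2.94×10^4 N/C.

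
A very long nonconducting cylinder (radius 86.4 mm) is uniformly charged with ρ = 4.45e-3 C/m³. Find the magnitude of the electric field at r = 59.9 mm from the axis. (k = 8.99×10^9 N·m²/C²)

Coaxial Gaussian cylinder, radius r = 59.9 mm, length L (r < R).
Enclosed charge per unit length: λ_enc = ρ·πr² = (4.45e-3)π(0.0599)² = 5.016×10^-5 C/m.
Since E is radial and uniform over the curved surface, Φ = E·2πrL = Q_enc/ε₀ = λ_enc L/ε₀.
E = 2k|λ_enc|/r = 2(8.99×10^9)(5.016×10^-5)/(0.0599) = 1.51e7 N/C.

E = 1.51e7 N/C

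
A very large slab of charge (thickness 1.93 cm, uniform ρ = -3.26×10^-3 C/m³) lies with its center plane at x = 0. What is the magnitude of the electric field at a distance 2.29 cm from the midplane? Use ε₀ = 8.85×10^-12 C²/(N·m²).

The point |x| = 2.29 cm lies outside the slab (half-thickness 0.00965 m). A symmetric pillbox spanning the full slab encloses Q_enc = ρ·d·A.
Flux = 2EA ⇒ E = |ρ|d/(2ε₀), independent of distance outside.
E = (3.26e-3)(0.0193)/(2·8.85×10^-12) = 3.55×10^6 N/C.

E ≈ 3.55×10^6 V/m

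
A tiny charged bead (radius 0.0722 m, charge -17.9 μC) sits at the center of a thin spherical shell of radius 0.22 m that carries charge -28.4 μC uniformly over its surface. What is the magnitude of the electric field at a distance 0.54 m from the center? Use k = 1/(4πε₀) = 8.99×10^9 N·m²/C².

By spherical symmetry E is radial; choose a Gaussian sphere of radius r = 0.54 m (r > 0.22 m, enclosing both).
Q_enc = (-17.9 μC) + (-28.4 μC) = -4.63e-5 C.
By Gauss's law, ∮E·dA = E·4πr² = Q_enc/ε₀.
E = k|Q_enc|/r² = (8.99×10^9)(4.63×10^-5)/(0.54)² = 1.43×10^6 N/C.

1.43e6 V/m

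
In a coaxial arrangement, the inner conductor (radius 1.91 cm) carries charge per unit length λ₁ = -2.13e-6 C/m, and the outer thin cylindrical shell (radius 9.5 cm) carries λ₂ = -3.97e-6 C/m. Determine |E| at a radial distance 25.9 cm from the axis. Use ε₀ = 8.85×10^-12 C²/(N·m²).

Choose a coaxial cylinder of radius r = 25.9 cm (arbitrary length L) as the Gaussian surface (r > 9.5 cm, enclosing both).
λ_enc = λ₁ + λ₂ = (-2.13e-6) + (-3.97×10^-6) = -6.10×10^-6 C/m.
By Gauss's law (flux through the curved wall only), E·2πrL = λ_enc L/ε₀.
E = |λ_enc|/(2πε₀r) = (6.10×10^-6)/(2π·8.85×10^-12·0.259) = 4.24×10^5 N/C.

4.24×10^5 N/C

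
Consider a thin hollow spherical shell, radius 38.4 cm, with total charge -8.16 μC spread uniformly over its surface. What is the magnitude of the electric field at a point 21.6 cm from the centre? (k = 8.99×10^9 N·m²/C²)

By spherical symmetry E is radial; choose a Gaussian sphere of radius r = 21.6 cm (inside the shell, r < 38.4 cm).
All the charge is outside the Gaussian surface: Q_enc = 0, hence E = 0 everywhere inside the shell.

|E| = 0 N/C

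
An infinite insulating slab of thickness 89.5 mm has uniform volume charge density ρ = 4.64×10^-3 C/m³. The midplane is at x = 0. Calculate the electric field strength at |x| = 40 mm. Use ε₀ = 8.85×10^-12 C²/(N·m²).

|E| ≈ 2.10×10^7 N/C

By symmetry E is perpendicular to the slab. A Gaussian pillbox from −40 mm to +40 mm (face area A) lies entirely within the slab.
Q_enc = ρ·(2x)·A and flux = 2EA, so 2EA = 2ρxA/ε₀ ⇒ E = |ρ|x/ε₀.
E = (4.64×10^-3)(0.04)/(8.85×10^-12) = 2.10×10^7 N/C.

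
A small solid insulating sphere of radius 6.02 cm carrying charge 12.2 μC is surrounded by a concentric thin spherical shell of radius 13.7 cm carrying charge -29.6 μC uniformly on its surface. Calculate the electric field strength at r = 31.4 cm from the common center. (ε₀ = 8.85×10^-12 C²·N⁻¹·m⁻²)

By spherical symmetry E is radial; choose a Gaussian sphere of radius r = 31.4 cm (r > 13.7 cm, enclosing both).
Q_enc = (12.2 μC) + (-29.6 μC) = -1.74×10^-5 C.
Applying ∮E·dA = Q_enc/ε₀ with Φ = E(4πr²):
E = |Q_enc|/(4πε₀r²) = (1.74×10^-5)/(4π·8.85×10^-12·(0.314)²) = 1.59×10^6 N/C.

E = 1.59×10^6 N/C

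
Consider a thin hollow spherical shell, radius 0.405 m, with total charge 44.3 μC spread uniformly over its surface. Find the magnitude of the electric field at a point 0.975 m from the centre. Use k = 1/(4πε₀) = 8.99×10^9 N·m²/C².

By spherical symmetry E is radial; choose a Gaussian sphere of radius r = 0.975 m (r > 0.405 m).
The entire shell is enclosed: Q_enc = 4.43e-5 C.
Applying ∮E·dA = Q_enc/ε₀ with Φ = E(4πr²):
E = k|Q_enc|/r² = (8.99×10^9)(4.43×10^-5)/(0.975)² = 4.19×10^5 N/C.

|E| ≈ 4.19×10^5 N/C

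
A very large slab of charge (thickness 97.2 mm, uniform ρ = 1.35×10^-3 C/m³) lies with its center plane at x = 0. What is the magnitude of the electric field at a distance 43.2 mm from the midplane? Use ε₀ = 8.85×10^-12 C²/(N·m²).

By symmetry E is perpendicular to the slab. A Gaussian pillbox from −43.2 mm to +43.2 mm (face area A) lies entirely within the slab.
Q_enc = ρ·(2x)·A and flux = 2EA, so 2EA = 2ρxA/ε₀ ⇒ E = |ρ|x/ε₀.
E = (1.35×10^-3)(0.0432)/(8.85×10^-12) = 6.59×10^6 N/C.

6.59×10^6 N/C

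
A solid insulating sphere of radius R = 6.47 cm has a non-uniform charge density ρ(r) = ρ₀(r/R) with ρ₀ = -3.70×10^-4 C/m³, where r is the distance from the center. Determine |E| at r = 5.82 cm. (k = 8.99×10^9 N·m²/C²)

E = 5.47×10^5 V/m

Use a concentric Gaussian sphere at r = 5.82 cm (r < R).
Q_enc = ∫₀^r ρ(r')·4πr'² dr' = (4πρ₀/R) ∫₀^r r'^3 dr' = 4πρ₀ r^4/(4·R) = -2.061×10^-7 C.
Gauss's law: E·4πr² = Q_enc/ε₀.
E = k|Q_enc|/r² = (8.99×10^9)(2.061×10^-7)/(0.0582)² = 5.47×10^5 N/C.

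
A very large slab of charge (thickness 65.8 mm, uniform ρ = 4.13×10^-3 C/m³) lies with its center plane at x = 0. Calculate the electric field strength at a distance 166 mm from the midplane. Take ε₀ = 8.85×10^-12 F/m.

E ≈ 1.54×10^7 N/C

The point |x| = 166 mm lies outside the slab (half-thickness 0.0329 m). A symmetric pillbox spanning the full slab encloses Q_enc = ρ·d·A.
Flux = 2EA ⇒ E = |ρ|d/(2ε₀), independent of distance outside.
E = (4.13×10^-3)(0.0658)/(2·8.85×10^-12) = 1.54×10^7 N/C.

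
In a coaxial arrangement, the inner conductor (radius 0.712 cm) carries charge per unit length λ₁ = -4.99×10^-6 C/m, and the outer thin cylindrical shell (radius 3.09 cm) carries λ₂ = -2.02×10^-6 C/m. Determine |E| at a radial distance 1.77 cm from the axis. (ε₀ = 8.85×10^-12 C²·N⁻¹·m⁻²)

Coaxial Gaussian cylinder, radius r = 1.77 cm, length L (between the conductors, 0.712 cm < r < 3.09 cm).
Only the inner wire is enclosed; the outer shell contributes nothing inside itself. λ_enc = λ₁ = -4.99e-6 C/m.
Since E is radial and uniform over the curved surface, Φ = E·2πrL = Q_enc/ε₀ = λ_enc L/ε₀.
E = |λ_enc|/(2πε₀r) = (4.99×10^-6)/(2π·8.85×10^-12·0.0177) = 5.07×10^6 N/C.

E ≈ 5.07e6 N/C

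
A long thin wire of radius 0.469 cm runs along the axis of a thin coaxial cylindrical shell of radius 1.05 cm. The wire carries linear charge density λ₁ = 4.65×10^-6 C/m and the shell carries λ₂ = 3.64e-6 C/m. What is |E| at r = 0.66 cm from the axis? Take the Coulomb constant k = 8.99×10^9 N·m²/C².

E = 1.27×10^7 V/m

Choose a coaxial cylinder of radius r = 0.66 cm (arbitrary length L) as the Gaussian surface (between the conductors, 0.469 cm < r < 1.05 cm).
Only the inner wire is enclosed; the outer shell contributes nothing inside itself. λ_enc = λ₁ = 4.65×10^-6 C/m.
Applying ∮E·dA = Q_enc/ε₀ with the end caps contributing no flux:
E = 2k|λ_enc|/r = 2(8.99×10^9)(4.65e-6)/(0.0066) = 1.27×10^7 N/C.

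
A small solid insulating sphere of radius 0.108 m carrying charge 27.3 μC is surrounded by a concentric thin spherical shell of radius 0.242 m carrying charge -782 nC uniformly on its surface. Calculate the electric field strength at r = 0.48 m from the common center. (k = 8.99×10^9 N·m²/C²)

E = 1.03×10^6 N/C

By spherical symmetry E is radial; choose a Gaussian sphere of radius r = 0.48 m (r > 0.242 m, enclosing both).
Q_enc = (27.3 μC) + (-782 nC) = 2.652×10^-5 C.
By Gauss's law, ∮E·dA = E·4πr² = Q_enc/ε₀.
E = k|Q_enc|/r² = (8.99×10^9)(2.652×10^-5)/(0.48)² = 1.03×10^6 N/C.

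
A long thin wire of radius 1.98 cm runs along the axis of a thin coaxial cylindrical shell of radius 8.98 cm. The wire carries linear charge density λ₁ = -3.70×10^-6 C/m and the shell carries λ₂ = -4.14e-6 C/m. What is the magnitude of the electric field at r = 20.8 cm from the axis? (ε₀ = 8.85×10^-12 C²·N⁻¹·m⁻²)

E = 6.78e5 N/C

By cylindrical symmetry E is radial; use a coaxial Gaussian cylinder of radius 20.8 cm and length L (r > 8.98 cm, enclosing both).
λ_enc = λ₁ + λ₂ = (-3.70e-6) + (-4.14×10^-6) = -7.84×10^-6 C/m.
Applying ∮E·dA = Q_enc/ε₀ with the end caps contributing no flux:
E = |λ_enc|/(2πε₀r) = (7.84×10^-6)/(2π·8.85×10^-12·0.208) = 6.78×10^5 N/C.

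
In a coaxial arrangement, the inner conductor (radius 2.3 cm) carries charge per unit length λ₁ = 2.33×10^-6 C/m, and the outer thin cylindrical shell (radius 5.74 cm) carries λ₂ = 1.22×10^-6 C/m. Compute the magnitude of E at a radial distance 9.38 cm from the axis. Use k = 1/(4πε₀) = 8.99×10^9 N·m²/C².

Choose a coaxial cylinder of radius r = 9.38 cm (arbitrary length L) as the Gaussian surface (r > 5.74 cm, enclosing both).
λ_enc = λ₁ + λ₂ = (2.33×10^-6) + (1.22×10^-6) = 3.55×10^-6 C/m.
By Gauss's law (flux through the curved wall only), E·2πrL = λ_enc L/ε₀.
E = 2k|λ_enc|/r = 2(8.99×10^9)(3.55e-6)/(0.0938) = 6.80×10^5 N/C.

E = 6.80e5 V/m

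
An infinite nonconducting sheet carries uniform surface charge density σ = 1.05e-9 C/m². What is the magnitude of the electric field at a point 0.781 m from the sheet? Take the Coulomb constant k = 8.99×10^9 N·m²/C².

E ≈ 59.3 V/m

The symmetry is planar: E is normal to the sheet and the same magnitude on both sides. Take a pillbox straddling the sheet with end-cap area A.
Flux Φ = 2EA and Q_enc = σA, so 2EA = σA/ε₀ ⇒ E = |σ|/(2ε₀), independent of distance.
E = 2πk|σ| = 2π(8.99×10^9)(1.05×10^-9) = 59.3 N/C.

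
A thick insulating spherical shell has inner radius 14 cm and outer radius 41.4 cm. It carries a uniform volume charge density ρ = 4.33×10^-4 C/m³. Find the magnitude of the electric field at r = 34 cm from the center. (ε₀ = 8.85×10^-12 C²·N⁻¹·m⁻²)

By spherical symmetry E is radial; choose a Gaussian sphere of radius r = 34 cm (within the shell material, 14 cm < r < 41.4 cm).
Only the shell between 14 cm and r is enclosed: Q_enc = ρ·(4π/3)(r³ − a³) = (4.33×10^-4)·(4π/3)·((0.34)³ − (0.14)³) = 6.631e-5 C.
Applying ∮E·dA = Q_enc/ε₀ with Φ = E(4πr²):
E = |Q_enc|/(4πε₀r²) = (6.631e-5)/(4π·8.85×10^-12·(0.34)²) = 5.16×10^6 N/C.

E ≈ 5.16e6 N/C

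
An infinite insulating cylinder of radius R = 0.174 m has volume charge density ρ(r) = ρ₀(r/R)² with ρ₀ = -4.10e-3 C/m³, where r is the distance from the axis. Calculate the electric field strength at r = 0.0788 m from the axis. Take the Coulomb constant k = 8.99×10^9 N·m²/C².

|E| ≈ 1.87×10^6 V/m

Choose a coaxial cylinder of radius r = 0.0788 m (arbitrary length L) as the Gaussian surface (r < R).
λ_enc = ∫₀^r ρ(r')·2πr' dr' = (2πρ₀/R²)·r^4/4 = -8.202e-6 C/m.
Applying ∮E·dA = Q_enc/ε₀ with the end caps contributing no flux:
E = 2k|λ_enc|/r = 2(8.99×10^9)(8.202e-6)/(0.0788) = 1.87×10^6 N/C.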